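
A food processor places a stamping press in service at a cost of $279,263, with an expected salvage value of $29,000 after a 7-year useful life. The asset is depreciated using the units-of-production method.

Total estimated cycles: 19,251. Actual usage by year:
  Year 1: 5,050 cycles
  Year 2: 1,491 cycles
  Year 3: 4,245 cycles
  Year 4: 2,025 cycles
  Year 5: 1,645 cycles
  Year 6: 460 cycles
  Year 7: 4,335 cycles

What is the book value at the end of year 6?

Depreciable base = $279,263 − $29,000 = $250,263.
Rate = $250,263 / 19,251 cycles = $13 per cycle.
Year 1: 5,050 × $13 = $65,650. Book value $213,613.
Year 2: 1,491 × $13 = $19,383. Book value $194,230.
Year 3: 4,245 × $13 = $55,185. Book value $139,045.
Year 4: 2,025 × $13 = $26,325. Book value $112,720.
Year 5: 1,645 × $13 = $21,385. Book value $91,335.
Year 6: 460 × $13 = $5,980. Book value $85,355.

$85,355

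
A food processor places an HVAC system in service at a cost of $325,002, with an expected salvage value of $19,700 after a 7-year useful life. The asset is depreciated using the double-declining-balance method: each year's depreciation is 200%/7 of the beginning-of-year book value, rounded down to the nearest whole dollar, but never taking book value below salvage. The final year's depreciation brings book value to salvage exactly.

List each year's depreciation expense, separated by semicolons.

$92,857; $66,327; $47,376; $33,840; $24,172; $17,265; $23,465

Depreciable base = $325,002 − $19,700 = $305,302.
Year 1: ⌊$325,002 × 200%/7⌋ = $92,857. Book value $232,145.
Year 2: ⌊$232,145 × 200%/7⌋ = $66,327. Book value $165,818.
Year 3: ⌊$165,818 × 200%/7⌋ = $47,376. Book value $118,442.
Year 4: ⌊$118,442 × 200%/7⌋ = $33,840. Book value $84,602.
Year 5: ⌊$84,602 × 200%/7⌋ = $24,172. Book value $60,430.
Year 6: ⌊$60,430 × 200%/7⌋ = $17,265. Book value $43,165.
Year 7 (final): $43,165 − $19,700 = $23,465. Book value $19,700.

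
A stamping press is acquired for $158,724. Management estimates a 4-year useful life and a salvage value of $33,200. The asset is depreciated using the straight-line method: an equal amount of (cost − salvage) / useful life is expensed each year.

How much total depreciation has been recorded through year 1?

$31,381

Depreciable base = $158,724 − $33,200 = $125,524.
Annual expense = $125,524 / 4 = $31,381.
End of year 1: book value $127,343.
Accumulated through year 1 = $158,724 − $127,343 = $31,381.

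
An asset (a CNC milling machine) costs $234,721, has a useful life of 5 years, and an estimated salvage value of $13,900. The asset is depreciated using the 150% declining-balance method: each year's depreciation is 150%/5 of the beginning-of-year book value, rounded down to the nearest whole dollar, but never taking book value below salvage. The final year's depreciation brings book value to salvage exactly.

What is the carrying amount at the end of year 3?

Depreciable base = $234,721 − $13,900 = $220,821.
Year 1: ⌊$234,721 × 150%/5⌋ = $70,416. Book value $164,305.
Year 2: ⌊$164,305 × 150%/5⌋ = $49,291. Book value $115,014.
Year 3: ⌊$115,014 × 150%/5⌋ = $34,504. Book value $80,510.

$80,510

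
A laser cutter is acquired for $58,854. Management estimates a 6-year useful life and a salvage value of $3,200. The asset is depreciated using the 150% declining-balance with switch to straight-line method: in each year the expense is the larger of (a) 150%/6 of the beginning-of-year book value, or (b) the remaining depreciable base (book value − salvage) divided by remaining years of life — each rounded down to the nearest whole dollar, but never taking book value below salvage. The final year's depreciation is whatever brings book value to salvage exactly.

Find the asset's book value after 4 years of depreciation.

Depreciable base = $58,854 − $3,200 = $55,654.
Year 1: DB = ⌊$58,854 × 150%/6⌋ = $14,713; SL = ⌊$55,654/6⌋ = $9,275 → take DB $14,713. Book value $44,141.
Year 2: DB = ⌊$44,141 × 150%/6⌋ = $11,035; SL = ⌊$40,941/5⌋ = $8,188 → take DB $11,035. Book value $33,106.
Year 3: DB = ⌊$33,106 × 150%/6⌋ = $8,276; SL = ⌊$29,906/4⌋ = $7,476 → take DB $8,276. Book value $24,830.
Year 4: DB = ⌊$24,830 × 150%/6⌋ = $6,207; SL = ⌊$21,630/3⌋ = $7,210 → take SL $7,210. Book value $17,620.

$17,620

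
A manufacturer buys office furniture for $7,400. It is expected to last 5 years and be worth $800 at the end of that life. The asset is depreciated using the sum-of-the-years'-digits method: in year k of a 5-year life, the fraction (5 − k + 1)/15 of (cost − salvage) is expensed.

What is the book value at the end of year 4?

Depreciable base = $7,400 − $800 = $6,600.
Sum of the years' digits = 5+4+3+2+1 = 15.
Year 1: $6,600 × 5/15 = $2,200. Book value $5,200.
Year 2: $6,600 × 4/15 = $1,760. Book value $3,440.
Year 3: $6,600 × 3/15 = $1,320. Book value $2,120.
Year 4: $6,600 × 2/15 = $880. Book value $1,240.

$1,240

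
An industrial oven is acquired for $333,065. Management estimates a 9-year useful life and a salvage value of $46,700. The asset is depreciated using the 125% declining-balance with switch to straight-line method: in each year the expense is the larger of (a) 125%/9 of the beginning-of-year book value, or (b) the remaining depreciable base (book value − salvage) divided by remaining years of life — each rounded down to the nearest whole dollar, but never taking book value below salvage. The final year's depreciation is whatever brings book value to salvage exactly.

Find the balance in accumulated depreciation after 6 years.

Depreciable base = $333,065 − $46,700 = $286,365.
Year 1: DB = ⌊$333,065 × 125%/9⌋ = $46,259; SL = ⌊$286,365/9⌋ = $31,818 → take DB $46,259. Book value $286,806.
Year 2: DB = ⌊$286,806 × 125%/9⌋ = $39,834; SL = ⌊$240,106/8⌋ = $30,013 → take DB $39,834. Book value $246,972.
Year 3: DB = ⌊$246,972 × 125%/9⌋ = $34,301; SL = ⌊$200,272/7⌋ = $28,610 → take DB $34,301. Book value $212,671.
Year 4: DB = ⌊$212,671 × 125%/9⌋ = $29,537; SL = ⌊$165,971/6⌋ = $27,661 → take DB $29,537. Book value $183,134.
Year 5: DB = ⌊$183,134 × 125%/9⌋ = $25,435; SL = ⌊$136,434/5⌋ = $27,286 → take SL $27,286. Book value $155,848.
Year 6: DB = ⌊$155,848 × 125%/9⌋ = $21,645; SL = ⌊$109,148/4⌋ = $27,287 → take SL $27,287. Book value $128,561.
Accumulated through year 6 = $333,065 − $128,561 = $204,504.

$204,504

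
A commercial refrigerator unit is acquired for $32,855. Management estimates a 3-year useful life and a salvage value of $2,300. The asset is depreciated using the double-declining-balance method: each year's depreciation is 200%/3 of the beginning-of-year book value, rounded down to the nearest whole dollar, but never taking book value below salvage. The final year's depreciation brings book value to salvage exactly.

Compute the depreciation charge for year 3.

Depreciable base = $32,855 − $2,300 = $30,555.
Year 1: ⌊$32,855 × 200%/3⌋ = $21,903. Book value $10,952.
Year 2: ⌊$10,952 × 200%/3⌋ = $7,301. Book value $3,651.
Year 3 (final): $3,651 − $2,300 = $1,351. Book value $2,300.

$1,351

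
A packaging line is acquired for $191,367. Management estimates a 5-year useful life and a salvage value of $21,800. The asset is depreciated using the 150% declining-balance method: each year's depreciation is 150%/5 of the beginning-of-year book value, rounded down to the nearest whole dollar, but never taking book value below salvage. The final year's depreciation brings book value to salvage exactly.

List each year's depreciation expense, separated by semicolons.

Depreciable base = $191,367 − $21,800 = $169,567.
Year 1: ⌊$191,367 × 150%/5⌋ = $57,410. Book value $133,957.
Year 2: ⌊$133,957 × 150%/5⌋ = $40,187. Book value $93,770.
Year 3: ⌊$93,770 × 150%/5⌋ = $28,131. Book value $65,639.
Year 4: ⌊$65,639 × 150%/5⌋ = $19,691. Book value $45,948.
Year 5 (final): $45,948 − $21,800 = $24,148. Book value $21,800.

$57,410; $40,187; $28,131; $19,691; $24,148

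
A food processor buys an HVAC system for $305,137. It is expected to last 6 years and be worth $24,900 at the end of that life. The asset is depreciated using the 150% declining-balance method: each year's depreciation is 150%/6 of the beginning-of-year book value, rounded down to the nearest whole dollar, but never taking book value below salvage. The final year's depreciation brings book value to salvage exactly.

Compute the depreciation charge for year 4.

$32,182

Depreciable base = $305,137 − $24,900 = $280,237.
Year 1: ⌊$305,137 × 150%/6⌋ = $76,284. Book value $228,853.
Year 2: ⌊$228,853 × 150%/6⌋ = $57,213. Book value $171,640.
Year 3: ⌊$171,640 × 150%/6⌋ = $42,910. Book value $128,730.
Year 4: ⌊$128,730 × 150%/6⌋ = $32,182. Book value $96,548.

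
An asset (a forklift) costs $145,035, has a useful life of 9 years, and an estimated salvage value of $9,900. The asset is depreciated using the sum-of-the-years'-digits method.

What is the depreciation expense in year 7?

$9,009

Depreciable base = $145,035 − $9,900 = $135,135.
Sum of the years' digits = 9+8+7+6+5+4+3+2+1 = 45.
Year 1: $135,135 × 9/45 = $27,027. Book value $118,008.
Year 2: $135,135 × 8/45 = $24,024. Book value $93,984.
Year 3: $135,135 × 7/45 = $21,021. Book value $72,963.
Year 4: $135,135 × 6/45 = $18,018. Book value $54,945.
Year 5: $135,135 × 5/45 = $15,015. Book value $39,930.
Year 6: $135,135 × 4/45 = $12,012. Book value $27,918.
Year 7: $135,135 × 3/45 = $9,009. Book value $18,909.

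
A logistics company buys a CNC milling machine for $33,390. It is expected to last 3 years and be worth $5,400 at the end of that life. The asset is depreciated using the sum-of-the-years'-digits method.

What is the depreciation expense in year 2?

$9,330

Depreciable base = $33,390 − $5,400 = $27,990.
Sum of the years' digits = 3+2+1 = 6.
Year 1: $27,990 × 3/6 = $13,995. Book value $19,395.
Year 2: $27,990 × 2/6 = $9,330. Book value $10,065.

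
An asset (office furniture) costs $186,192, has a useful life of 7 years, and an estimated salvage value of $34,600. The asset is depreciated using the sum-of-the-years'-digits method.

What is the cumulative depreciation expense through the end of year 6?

$146,178

Depreciable base = $186,192 − $34,600 = $151,592.
Sum of the years' digits = 7+6+5+4+3+2+1 = 28.
Year 1: $151,592 × 7/28 = $37,898. Book value $148,294.
Year 2: $151,592 × 6/28 = $32,484. Book value $115,810.
Year 3: $151,592 × 5/28 = $27,070. Book value $88,740.
Year 4: $151,592 × 4/28 = $21,656. Book value $67,084.
Year 5: $151,592 × 3/28 = $16,242. Book value $50,842.
Year 6: $151,592 × 2/28 = $10,828. Book value $40,014.
Accumulated through year 6 = $186,192 − $40,014 = $146,178.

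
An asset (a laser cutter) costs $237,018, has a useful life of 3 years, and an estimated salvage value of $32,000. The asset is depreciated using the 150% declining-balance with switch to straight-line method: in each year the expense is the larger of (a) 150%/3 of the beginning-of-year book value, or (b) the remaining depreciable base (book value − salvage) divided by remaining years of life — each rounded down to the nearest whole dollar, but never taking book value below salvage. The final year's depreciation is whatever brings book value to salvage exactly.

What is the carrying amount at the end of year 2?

Depreciable base = $237,018 − $32,000 = $205,018.
Year 1: DB = ⌊$237,018 × 150%/3⌋ = $118,509; SL = ⌊$205,018/3⌋ = $68,339 → take DB $118,509. Book value $118,509.
Year 2: DB = ⌊$118,509 × 150%/3⌋ = $59,254; SL = ⌊$86,509/2⌋ = $43,254 → take DB $59,254. Book value $59,255.

$59,255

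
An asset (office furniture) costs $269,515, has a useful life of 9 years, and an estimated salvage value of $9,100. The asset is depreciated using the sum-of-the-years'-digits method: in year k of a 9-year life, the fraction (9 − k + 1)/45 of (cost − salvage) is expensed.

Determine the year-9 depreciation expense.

Depreciable base = $269,515 − $9,100 = $260,415.
Sum of the years' digits = 9+8+7+6+5+4+3+2+1 = 45.
Year 1: $260,415 × 9/45 = $52,083. Book value $217,432.
Year 2: $260,415 × 8/45 = $46,296. Book value $171,136.
Year 3: $260,415 × 7/45 = $40,509. Book value $130,627.
Year 4: $260,415 × 6/45 = $34,722. Book value $95,905.
Year 5: $260,415 × 5/45 = $28,935. Book value $66,970.
Year 6: $260,415 × 4/45 = $23,148. Book value $43,822.
Year 7: $260,415 × 3/45 = $17,361. Book value $26,461.
Year 8: $260,415 × 2/45 = $11,574. Book value $14,887.
Year 9: $260,415 × 1/45 = $5,787. Book value $9,100.

$5,787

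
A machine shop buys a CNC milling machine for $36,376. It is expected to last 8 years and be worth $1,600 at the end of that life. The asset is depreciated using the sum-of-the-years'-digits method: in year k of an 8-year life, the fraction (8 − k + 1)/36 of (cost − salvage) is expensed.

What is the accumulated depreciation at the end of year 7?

Depreciable base = $36,376 − $1,600 = $34,776.
Sum of the years' digits = 8+7+6+5+4+3+2+1 = 36.
Year 1: $34,776 × 8/36 = $7,728. Book value $28,648.
Year 2: $34,776 × 7/36 = $6,762. Book value $21,886.
Year 3: $34,776 × 6/36 = $5,796. Book value $16,090.
Year 4: $34,776 × 5/36 = $4,830. Book value $11,260.
Year 5: $34,776 × 4/36 = $3,864. Book value $7,396.
Year 6: $34,776 × 3/36 = $2,898. Book value $4,498.
Year 7: $34,776 × 2/36 = $1,932. Book value $2,566.
Accumulated through year 7 = $36,376 − $2,566 = $33,810.

$33,810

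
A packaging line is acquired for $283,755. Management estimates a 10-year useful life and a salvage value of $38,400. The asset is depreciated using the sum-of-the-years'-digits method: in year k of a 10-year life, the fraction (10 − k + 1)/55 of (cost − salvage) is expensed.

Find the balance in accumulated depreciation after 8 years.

$231,972

Depreciable base = $283,755 − $38,400 = $245,355.
Sum of the years' digits = 10+9+8+7+6+5+4+3+2+1 = 55.
Year 1: $245,355 × 10/55 = $44,610. Book value $239,145.
Year 2: $245,355 × 9/55 = $40,149. Book value $198,996.
Year 3: $245,355 × 8/55 = $35,688. Book value $163,308.
Year 4: $245,355 × 7/55 = $31,227. Book value $132,081.
Year 5: $245,355 × 6/55 = $26,766. Book value $105,315.
Year 6: $245,355 × 5/55 = $22,305. Book value $83,010.
Year 7: $245,355 × 4/55 = $17,844. Book value $65,166.
Year 8: $245,355 × 3/55 = $13,383. Book value $51,783.
Accumulated through year 8 = $283,755 − $51,783 = $231,972.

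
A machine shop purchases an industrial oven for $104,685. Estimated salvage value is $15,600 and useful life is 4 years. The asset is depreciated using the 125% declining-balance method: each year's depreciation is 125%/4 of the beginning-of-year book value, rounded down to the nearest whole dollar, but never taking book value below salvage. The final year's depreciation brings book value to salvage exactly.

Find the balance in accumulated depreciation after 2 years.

Depreciable base = $104,685 − $15,600 = $89,085.
Year 1: ⌊$104,685 × 125%/4⌋ = $32,714. Book value $71,971.
Year 2: ⌊$71,971 × 125%/4⌋ = $22,490. Book value $49,481.
Accumulated through year 2 = $104,685 − $49,481 = $55,204.

$55,204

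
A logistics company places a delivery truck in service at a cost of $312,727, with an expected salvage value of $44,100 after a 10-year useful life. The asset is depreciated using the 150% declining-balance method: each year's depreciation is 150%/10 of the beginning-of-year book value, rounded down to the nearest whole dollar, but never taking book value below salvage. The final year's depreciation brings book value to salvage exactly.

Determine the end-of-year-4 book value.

$163,247

Depreciable base = $312,727 − $44,100 = $268,627.
Year 1: ⌊$312,727 × 150%/10⌋ = $46,909. Book value $265,818.
Year 2: ⌊$265,818 × 150%/10⌋ = $39,872. Book value $225,946.
Year 3: ⌊$225,946 × 150%/10⌋ = $33,891. Book value $192,055.
Year 4: ⌊$192,055 × 150%/10⌋ = $28,808. Book value $163,247.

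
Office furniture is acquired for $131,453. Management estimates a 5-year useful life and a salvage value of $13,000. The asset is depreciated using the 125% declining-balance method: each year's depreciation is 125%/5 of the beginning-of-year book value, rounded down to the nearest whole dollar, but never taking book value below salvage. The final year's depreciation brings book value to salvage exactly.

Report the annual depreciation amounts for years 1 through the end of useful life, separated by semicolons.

$32,863; $24,647; $18,485; $13,864; $28,594

Depreciable base = $131,453 − $13,000 = $118,453.
Year 1: ⌊$131,453 × 125%/5⌋ = $32,863. Book value $98,590.
Year 2: ⌊$98,590 × 125%/5⌋ = $24,647. Book value $73,943.
Year 3: ⌊$73,943 × 125%/5⌋ = $18,485. Book value $55,458.
Year 4: ⌊$55,458 × 125%/5⌋ = $13,864. Book value $41,594.
Year 5 (final): $41,594 − $13,000 = $28,594. Book value $13,000.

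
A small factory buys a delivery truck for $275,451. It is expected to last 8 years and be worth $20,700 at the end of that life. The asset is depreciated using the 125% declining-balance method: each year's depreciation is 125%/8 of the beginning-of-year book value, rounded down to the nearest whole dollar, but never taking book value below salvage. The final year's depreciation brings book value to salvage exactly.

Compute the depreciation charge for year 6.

$18,405

Depreciable base = $275,451 − $20,700 = $254,751.
Year 1: ⌊$275,451 × 125%/8⌋ = $43,039. Book value $232,412.
Year 2: ⌊$232,412 × 125%/8⌋ = $36,314. Book value $196,098.
Year 3: ⌊$196,098 × 125%/8⌋ = $30,640. Book value $165,458.
Year 4: ⌊$165,458 × 125%/8⌋ = $25,852. Book value $139,606.
Year 5: ⌊$139,606 × 125%/8⌋ = $21,813. Book value $117,793.
Year 6: ⌊$117,793 × 125%/8⌋ = $18,405. Book value $99,388.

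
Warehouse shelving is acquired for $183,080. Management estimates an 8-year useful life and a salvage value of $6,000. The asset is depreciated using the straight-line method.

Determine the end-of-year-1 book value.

$160,945

Depreciable base = $183,080 − $6,000 = $177,080.
Annual expense = $177,080 / 8 = $22,135.
End of year 1: book value $160,945.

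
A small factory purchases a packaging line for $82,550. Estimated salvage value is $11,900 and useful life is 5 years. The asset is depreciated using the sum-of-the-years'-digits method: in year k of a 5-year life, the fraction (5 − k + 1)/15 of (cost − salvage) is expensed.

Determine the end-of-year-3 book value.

Depreciable base = $82,550 − $11,900 = $70,650.
Sum of the years' digits = 5+4+3+2+1 = 15.
Year 1: $70,650 × 5/15 = $23,550. Book value $59,000.
Year 2: $70,650 × 4/15 = $18,840. Book value $40,160.
Year 3: $70,650 × 3/15 = $14,130. Book value $26,030.

$26,030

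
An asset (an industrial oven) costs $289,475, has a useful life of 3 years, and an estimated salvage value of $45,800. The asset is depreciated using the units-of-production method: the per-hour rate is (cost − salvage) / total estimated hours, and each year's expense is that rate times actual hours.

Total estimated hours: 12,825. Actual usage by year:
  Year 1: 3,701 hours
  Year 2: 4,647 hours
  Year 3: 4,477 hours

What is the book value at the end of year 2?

$130,863

Depreciable base = $289,475 − $45,800 = $243,675.
Rate = $243,675 / 12,825 hours = $19 per hour.
Year 1: 3,701 × $19 = $70,319. Book value $219,156.
Year 2: 4,647 × $19 = $88,293. Book value $130,863.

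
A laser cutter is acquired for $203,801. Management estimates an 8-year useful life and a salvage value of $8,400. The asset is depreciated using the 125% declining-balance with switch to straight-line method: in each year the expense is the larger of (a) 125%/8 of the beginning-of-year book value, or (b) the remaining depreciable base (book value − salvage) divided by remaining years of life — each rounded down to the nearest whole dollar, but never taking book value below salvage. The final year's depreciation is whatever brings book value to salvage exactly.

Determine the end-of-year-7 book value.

$31,182

Depreciable base = $203,801 − $8,400 = $195,401.
Year 1: DB = ⌊$203,801 × 125%/8⌋ = $31,843; SL = ⌊$195,401/8⌋ = $24,425 → take DB $31,843. Book value $171,958.
Year 2: DB = ⌊$171,958 × 125%/8⌋ = $26,868; SL = ⌊$163,558/7⌋ = $23,365 → take DB $26,868. Book value $145,090.
Year 3: DB = ⌊$145,090 × 125%/8⌋ = $22,670; SL = ⌊$136,690/6⌋ = $22,781 → take SL $22,781. Book value $122,309.
Year 4: DB = ⌊$122,309 × 125%/8⌋ = $19,110; SL = ⌊$113,909/5⌋ = $22,781 → take SL $22,781. Book value $99,528.
Year 5: DB = ⌊$99,528 × 125%/8⌋ = $15,551; SL = ⌊$91,128/4⌋ = $22,782 → take SL $22,782. Book value $76,746.
Year 6: DB = ⌊$76,746 × 125%/8⌋ = $11,991; SL = ⌊$68,346/3⌋ = $22,782 → take SL $22,782. Book value $53,964.
Year 7: DB = ⌊$53,964 × 125%/8⌋ = $8,431; SL = ⌊$45,564/2⌋ = $22,782 → take SL $22,782. Book value $31,182.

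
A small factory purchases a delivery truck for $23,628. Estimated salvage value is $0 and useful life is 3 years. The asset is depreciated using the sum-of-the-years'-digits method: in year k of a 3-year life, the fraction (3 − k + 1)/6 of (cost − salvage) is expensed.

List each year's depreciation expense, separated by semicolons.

Depreciable base = $23,628 − $0 = $23,628.
Sum of the years' digits = 3+2+1 = 6.
Year 1: $23,628 × 3/6 = $11,814. Book value $11,814.
Year 2: $23,628 × 2/6 = $7,876. Book value $3,938.
Year 3: $23,628 × 1/6 = $3,938. Book value $0.

$11,814; $7,876; $3,938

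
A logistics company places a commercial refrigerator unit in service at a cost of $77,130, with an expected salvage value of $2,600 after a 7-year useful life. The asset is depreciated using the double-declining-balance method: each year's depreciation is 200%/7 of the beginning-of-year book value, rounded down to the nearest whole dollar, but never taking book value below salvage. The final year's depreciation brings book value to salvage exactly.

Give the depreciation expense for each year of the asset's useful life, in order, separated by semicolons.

Depreciable base = $77,130 − $2,600 = $74,530.
Year 1: ⌊$77,130 × 200%/7⌋ = $22,037. Book value $55,093.
Year 2: ⌊$55,093 × 200%/7⌋ = $15,740. Book value $39,353.
Year 3: ⌊$39,353 × 200%/7⌋ = $11,243. Book value $28,110.
Year 4: ⌊$28,110 × 200%/7⌋ = $8,031. Book value $20,079.
Year 5: ⌊$20,079 × 200%/7⌋ = $5,736. Book value $14,343.
Year 6: ⌊$14,343 × 200%/7⌋ = $4,098. Book value $10,245.
Year 7 (final): $10,245 − $2,600 = $7,645. Book value $2,600.

$22,037; $15,740; $11,243; $8,031; $5,736; $4,098; $7,645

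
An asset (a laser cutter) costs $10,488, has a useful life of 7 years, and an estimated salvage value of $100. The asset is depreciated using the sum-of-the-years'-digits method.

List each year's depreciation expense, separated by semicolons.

$2,597; $2,226; $1,855; $1,484; $1,113; $742; $371

Depreciable base = $10,488 − $100 = $10,388.
Sum of the years' digits = 7+6+5+4+3+2+1 = 28.
Year 1: $10,388 × 7/28 = $2,597. Book value $7,891.
Year 2: $10,388 × 6/28 = $2,226. Book value $5,665.
Year 3: $10,388 × 5/28 = $1,855. Book value $3,810.
Year 4: $10,388 × 4/28 = $1,484. Book value $2,326.
Year 5: $10,388 × 3/28 = $1,113. Book value $1,213.
Year 6: $10,388 × 2/28 = $742. Book value $471.
Year 7: $10,388 × 1/28 = $371. Book value $100.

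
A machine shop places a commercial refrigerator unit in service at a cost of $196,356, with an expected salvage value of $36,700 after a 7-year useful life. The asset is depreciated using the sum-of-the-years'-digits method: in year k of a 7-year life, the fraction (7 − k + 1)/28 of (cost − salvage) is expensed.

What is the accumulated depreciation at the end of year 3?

Depreciable base = $196,356 − $36,700 = $159,656.
Sum of the years' digits = 7+6+5+4+3+2+1 = 28.
Year 1: $159,656 × 7/28 = $39,914. Book value $156,442.
Year 2: $159,656 × 6/28 = $34,212. Book value $122,230.
Year 3: $159,656 × 5/28 = $28,510. Book value $93,720.
Accumulated through year 3 = $196,356 − $93,720 = $102,636.

$102,636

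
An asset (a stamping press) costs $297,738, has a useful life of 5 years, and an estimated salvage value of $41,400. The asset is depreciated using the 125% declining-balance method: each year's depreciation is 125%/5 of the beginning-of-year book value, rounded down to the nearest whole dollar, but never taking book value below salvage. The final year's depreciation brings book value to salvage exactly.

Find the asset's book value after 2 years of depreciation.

Depreciable base = $297,738 − $41,400 = $256,338.
Year 1: ⌊$297,738 × 125%/5⌋ = $74,434. Book value $223,304.
Year 2: ⌊$223,304 × 125%/5⌋ = $55,826. Book value $167,478.

$167,478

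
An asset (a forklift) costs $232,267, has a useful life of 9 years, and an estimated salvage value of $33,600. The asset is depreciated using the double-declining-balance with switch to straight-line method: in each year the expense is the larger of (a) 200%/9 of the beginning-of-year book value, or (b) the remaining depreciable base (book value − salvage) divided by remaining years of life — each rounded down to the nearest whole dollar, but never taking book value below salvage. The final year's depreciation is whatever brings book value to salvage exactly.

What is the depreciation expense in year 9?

Depreciable base = $232,267 − $33,600 = $198,667.
Year 1: DB = ⌊$232,267 × 200%/9⌋ = $51,614; SL = ⌊$198,667/9⌋ = $22,074 → take DB $51,614. Book value $180,653.
Year 2: DB = ⌊$180,653 × 200%/9⌋ = $40,145; SL = ⌊$147,053/8⌋ = $18,381 → take DB $40,145. Book value $140,508.
Year 3: DB = ⌊$140,508 × 200%/9⌋ = $31,224; SL = ⌊$106,908/7⌋ = $15,272 → take DB $31,224. Book value $109,284.
Year 4: DB = ⌊$109,284 × 200%/9⌋ = $24,285; SL = ⌊$75,684/6⌋ = $12,614 → take DB $24,285. Book value $84,999.
Year 5: DB = ⌊$84,999 × 200%/9⌋ = $18,888; SL = ⌊$51,399/5⌋ = $10,279 → take DB $18,888. Book value $66,111.
Year 6: DB = ⌊$66,111 × 200%/9⌋ = $14,691; SL = ⌊$32,511/4⌋ = $8,127 → take DB $14,691. Book value $51,420.
Year 7: DB = ⌊$51,420 × 200%/9⌋ = $11,426; SL = ⌊$17,820/3⌋ = $5,940 → take DB $11,426. Book value $39,994.
Year 8: DB = ⌊$39,994 × 200%/9⌋ = $8,887; SL = ⌊$6,394/2⌋ = $3,197 → take DB $8,887, capped at $6,394. Book value $33,600.
Year 9 (final): $33,600 − $33,600 = $0. Book value $33,600.

$0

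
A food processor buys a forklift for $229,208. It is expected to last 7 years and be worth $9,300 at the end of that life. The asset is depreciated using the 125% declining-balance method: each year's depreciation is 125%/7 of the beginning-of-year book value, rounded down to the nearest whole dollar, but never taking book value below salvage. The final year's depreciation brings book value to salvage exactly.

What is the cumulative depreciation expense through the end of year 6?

Depreciable base = $229,208 − $9,300 = $219,908.
Year 1: ⌊$229,208 × 125%/7⌋ = $40,930. Book value $188,278.
Year 2: ⌊$188,278 × 125%/7⌋ = $33,621. Book value $154,657.
Year 3: ⌊$154,657 × 125%/7⌋ = $27,617. Book value $127,040.
Year 4: ⌊$127,040 × 125%/7⌋ = $22,685. Book value $104,355.
Year 5: ⌊$104,355 × 125%/7⌋ = $18,634. Book value $85,721.
Year 6: ⌊$85,721 × 125%/7⌋ = $15,307. Book value $70,414.
Accumulated through year 6 = $229,208 − $70,414 = $158,794.

$158,794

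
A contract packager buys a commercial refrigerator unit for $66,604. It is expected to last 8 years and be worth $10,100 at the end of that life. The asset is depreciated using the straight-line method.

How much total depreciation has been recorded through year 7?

$49,441

Depreciable base = $66,604 − $10,100 = $56,504.
Annual expense = $56,504 / 8 = $7,063.
End of year 1: book value $59,541.
End of year 2: book value $52,478.
End of year 3: book value $45,415.
End of year 4: book value $38,352.
End of year 5: book value $31,289.
End of year 6: book value $24,226.
End of year 7: book value $17,163.
Accumulated through year 7 = $66,604 − $17,163 = $49,441.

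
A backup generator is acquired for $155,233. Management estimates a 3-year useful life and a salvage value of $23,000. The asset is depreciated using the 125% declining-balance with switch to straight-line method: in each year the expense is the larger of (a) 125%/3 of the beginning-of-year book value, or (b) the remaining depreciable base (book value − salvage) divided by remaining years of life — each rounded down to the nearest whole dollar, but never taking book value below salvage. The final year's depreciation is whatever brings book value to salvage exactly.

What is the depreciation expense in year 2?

$37,730

Depreciable base = $155,233 − $23,000 = $132,233.
Year 1: DB = ⌊$155,233 × 125%/3⌋ = $64,680; SL = ⌊$132,233/3⌋ = $44,077 → take DB $64,680. Book value $90,553.
Year 2: DB = ⌊$90,553 × 125%/3⌋ = $37,730; SL = ⌊$67,553/2⌋ = $33,776 → take DB $37,730. Book value $52,823.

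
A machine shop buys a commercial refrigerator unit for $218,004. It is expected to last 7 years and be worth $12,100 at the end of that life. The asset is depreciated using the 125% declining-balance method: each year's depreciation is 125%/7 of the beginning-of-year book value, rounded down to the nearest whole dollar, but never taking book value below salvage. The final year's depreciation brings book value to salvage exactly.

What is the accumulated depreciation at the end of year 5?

Depreciable base = $218,004 − $12,100 = $205,904.
Year 1: ⌊$218,004 × 125%/7⌋ = $38,929. Book value $179,075.
Year 2: ⌊$179,075 × 125%/7⌋ = $31,977. Book value $147,098.
Year 3: ⌊$147,098 × 125%/7⌋ = $26,267. Book value $120,831.
Year 4: ⌊$120,831 × 125%/7⌋ = $21,576. Book value $99,255.
Year 5: ⌊$99,255 × 125%/7⌋ = $17,724. Book value $81,531.
Accumulated through year 5 = $218,004 − $81,531 = $136,473.

$136,473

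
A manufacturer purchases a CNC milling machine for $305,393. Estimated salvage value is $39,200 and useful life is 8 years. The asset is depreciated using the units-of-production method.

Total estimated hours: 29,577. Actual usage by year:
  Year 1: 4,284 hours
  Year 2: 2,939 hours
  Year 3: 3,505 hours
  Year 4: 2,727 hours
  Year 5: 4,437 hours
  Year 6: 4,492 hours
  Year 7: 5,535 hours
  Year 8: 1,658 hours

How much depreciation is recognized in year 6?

Depreciable base = $305,393 − $39,200 = $266,193.
Rate = $266,193 / 29,577 hours = $9 per hour.
Year 1: 4,284 × $9 = $38,556. Book value $266,837.
Year 2: 2,939 × $9 = $26,451. Book value $240,386.
Year 3: 3,505 × $9 = $31,545. Book value $208,841.
Year 4: 2,727 × $9 = $24,543. Book value $184,298.
Year 5: 4,437 × $9 = $39,933. Book value $144,365.
Year 6: 4,492 × $9 = $40,428. Book value $103,937.

$40,428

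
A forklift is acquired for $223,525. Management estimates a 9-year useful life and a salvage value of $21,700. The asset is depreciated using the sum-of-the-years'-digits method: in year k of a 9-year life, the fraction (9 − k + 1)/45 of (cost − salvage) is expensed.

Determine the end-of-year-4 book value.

Depreciable base = $223,525 − $21,700 = $201,825.
Sum of the years' digits = 9+8+7+6+5+4+3+2+1 = 45.
Year 1: $201,825 × 9/45 = $40,365. Book value $183,160.
Year 2: $201,825 × 8/45 = $35,880. Book value $147,280.
Year 3: $201,825 × 7/45 = $31,395. Book value $115,885.
Year 4: $201,825 × 6/45 = $26,910. Book value $88,975.

$88,975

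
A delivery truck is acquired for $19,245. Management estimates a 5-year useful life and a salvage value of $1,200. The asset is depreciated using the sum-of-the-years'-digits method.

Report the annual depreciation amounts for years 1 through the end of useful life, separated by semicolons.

$6,015; $4,812; $3,609; $2,406; $1,203

Depreciable base = $19,245 − $1,200 = $18,045.
Sum of the years' digits = 5+4+3+2+1 = 15.
Year 1: $18,045 × 5/15 = $6,015. Book value $13,230.
Year 2: $18,045 × 4/15 = $4,812. Book value $8,418.
Year 3: $18,045 × 3/15 = $3,609. Book value $4,809.
Year 4: $18,045 × 2/15 = $2,406. Book value $2,403.
Year 5: $18,045 × 1/15 = $1,203. Book value $1,200.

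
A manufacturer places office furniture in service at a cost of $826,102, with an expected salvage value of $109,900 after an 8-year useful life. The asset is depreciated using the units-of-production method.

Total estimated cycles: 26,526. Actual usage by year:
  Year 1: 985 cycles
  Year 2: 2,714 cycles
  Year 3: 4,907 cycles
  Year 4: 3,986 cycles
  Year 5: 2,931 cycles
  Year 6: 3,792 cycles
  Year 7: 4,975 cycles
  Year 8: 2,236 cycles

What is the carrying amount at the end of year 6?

$304,597

Depreciable base = $826,102 − $109,900 = $716,202.
Rate = $716,202 / 26,526 cycles = $27 per cycle.
Year 1: 985 × $27 = $26,595. Book value $799,507.
Year 2: 2,714 × $27 = $73,278. Book value $726,229.
Year 3: 4,907 × $27 = $132,489. Book value $593,740.
Year 4: 3,986 × $27 = $107,622. Book value $486,118.
Year 5: 2,931 × $27 = $79,137. Book value $406,981.
Year 6: 3,792 × $27 = $102,384. Book value $304,597.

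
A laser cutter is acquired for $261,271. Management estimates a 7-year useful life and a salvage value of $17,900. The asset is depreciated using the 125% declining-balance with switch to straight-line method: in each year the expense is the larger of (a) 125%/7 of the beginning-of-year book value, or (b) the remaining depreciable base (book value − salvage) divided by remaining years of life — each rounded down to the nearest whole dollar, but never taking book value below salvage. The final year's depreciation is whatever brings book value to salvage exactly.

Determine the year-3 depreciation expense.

$31,678

Depreciable base = $261,271 − $17,900 = $243,371.
Year 1: DB = ⌊$261,271 × 125%/7⌋ = $46,655; SL = ⌊$243,371/7⌋ = $34,767 → take DB $46,655. Book value $214,616.
Year 2: DB = ⌊$214,616 × 125%/7⌋ = $38,324; SL = ⌊$196,716/6⌋ = $32,786 → take DB $38,324. Book value $176,292.
Year 3: DB = ⌊$176,292 × 125%/7⌋ = $31,480; SL = ⌊$158,392/5⌋ = $31,678 → take SL $31,678. Book value $144,614.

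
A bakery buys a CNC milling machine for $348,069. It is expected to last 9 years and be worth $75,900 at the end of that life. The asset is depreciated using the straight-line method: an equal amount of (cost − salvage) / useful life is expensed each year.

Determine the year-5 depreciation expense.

Depreciable base = $348,069 − $75,900 = $272,169.
Annual expense = $272,169 / 9 = $30,241.

$30,241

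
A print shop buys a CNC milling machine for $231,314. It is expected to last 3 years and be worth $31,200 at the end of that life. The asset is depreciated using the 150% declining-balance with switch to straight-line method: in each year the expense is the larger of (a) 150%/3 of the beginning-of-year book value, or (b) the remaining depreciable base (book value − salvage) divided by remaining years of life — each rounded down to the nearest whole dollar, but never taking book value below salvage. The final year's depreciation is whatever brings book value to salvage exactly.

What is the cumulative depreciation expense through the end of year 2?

$173,485

Depreciable base = $231,314 − $31,200 = $200,114.
Year 1: DB = ⌊$231,314 × 150%/3⌋ = $115,657; SL = ⌊$200,114/3⌋ = $66,704 → take DB $115,657. Book value $115,657.
Year 2: DB = ⌊$115,657 × 150%/3⌋ = $57,828; SL = ⌊$84,457/2⌋ = $42,228 → take DB $57,828. Book value $57,829.
Accumulated through year 2 = $231,314 − $57,829 = $173,485.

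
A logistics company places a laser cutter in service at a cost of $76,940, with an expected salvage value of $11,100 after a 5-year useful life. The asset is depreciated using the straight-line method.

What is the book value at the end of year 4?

Depreciable base = $76,940 − $11,100 = $65,840.
Annual expense = $65,840 / 5 = $13,168.
End of year 1: book value $63,772.
End of year 2: book value $50,604.
End of year 3: book value $37,436.
End of year 4: book value $24,268.

$24,268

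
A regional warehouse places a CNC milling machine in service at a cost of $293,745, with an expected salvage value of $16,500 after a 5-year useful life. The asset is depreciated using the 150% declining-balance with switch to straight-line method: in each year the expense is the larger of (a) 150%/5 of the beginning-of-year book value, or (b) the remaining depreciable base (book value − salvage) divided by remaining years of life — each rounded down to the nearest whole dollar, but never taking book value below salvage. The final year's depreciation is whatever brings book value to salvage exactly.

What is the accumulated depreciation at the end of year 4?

$235,117

Depreciable base = $293,745 − $16,500 = $277,245.
Year 1: DB = ⌊$293,745 × 150%/5⌋ = $88,123; SL = ⌊$277,245/5⌋ = $55,449 → take DB $88,123. Book value $205,622.
Year 2: DB = ⌊$205,622 × 150%/5⌋ = $61,686; SL = ⌊$189,122/4⌋ = $47,280 → take DB $61,686. Book value $143,936.
Year 3: DB = ⌊$143,936 × 150%/5⌋ = $43,180; SL = ⌊$127,436/3⌋ = $42,478 → take DB $43,180. Book value $100,756.
Year 4: DB = ⌊$100,756 × 150%/5⌋ = $30,226; SL = ⌊$84,256/2⌋ = $42,128 → take SL $42,128. Book value $58,628.
Accumulated through year 4 = $293,745 − $58,628 = $235,117.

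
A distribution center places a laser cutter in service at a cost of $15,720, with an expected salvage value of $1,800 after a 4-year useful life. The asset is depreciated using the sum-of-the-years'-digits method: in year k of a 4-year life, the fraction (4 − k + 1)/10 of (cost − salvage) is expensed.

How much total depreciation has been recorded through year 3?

$12,528

Depreciable base = $15,720 − $1,800 = $13,920.
Sum of the years' digits = 4+3+2+1 = 10.
Year 1: $13,920 × 4/10 = $5,568. Book value $10,152.
Year 2: $13,920 × 3/10 = $4,176. Book value $5,976.
Year 3: $13,920 × 2/10 = $2,784. Book value $3,192.
Accumulated through year 3 = $15,720 − $3,192 = $12,528.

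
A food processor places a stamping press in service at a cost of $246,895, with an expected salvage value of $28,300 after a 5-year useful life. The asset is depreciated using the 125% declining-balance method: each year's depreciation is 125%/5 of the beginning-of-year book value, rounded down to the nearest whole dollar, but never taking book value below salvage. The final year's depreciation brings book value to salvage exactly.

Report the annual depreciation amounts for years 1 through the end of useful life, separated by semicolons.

Depreciable base = $246,895 − $28,300 = $218,595.
Year 1: ⌊$246,895 × 125%/5⌋ = $61,723. Book value $185,172.
Year 2: ⌊$185,172 × 125%/5⌋ = $46,293. Book value $138,879.
Year 3: ⌊$138,879 × 125%/5⌋ = $34,719. Book value $104,160.
Year 4: ⌊$104,160 × 125%/5⌋ = $26,040. Book value $78,120.
Year 5 (final): $78,120 − $28,300 = $49,820. Book value $28,300.

$61,723; $46,293; $34,719; $26,040; $49,820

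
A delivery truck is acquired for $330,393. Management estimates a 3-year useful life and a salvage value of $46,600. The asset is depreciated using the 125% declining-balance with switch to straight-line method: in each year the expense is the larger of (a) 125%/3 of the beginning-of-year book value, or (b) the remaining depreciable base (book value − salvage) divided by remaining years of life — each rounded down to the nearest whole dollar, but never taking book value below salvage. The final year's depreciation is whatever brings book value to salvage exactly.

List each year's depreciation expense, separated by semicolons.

$137,663; $80,304; $65,826

Depreciable base = $330,393 − $46,600 = $283,793.
Year 1: DB = ⌊$330,393 × 125%/3⌋ = $137,663; SL = ⌊$283,793/3⌋ = $94,597 → take DB $137,663. Book value $192,730.
Year 2: DB = ⌊$192,730 × 125%/3⌋ = $80,304; SL = ⌊$146,130/2⌋ = $73,065 → take DB $80,304. Book value $112,426.
Year 3 (final): $112,426 − $46,600 = $65,826. Book value $46,600.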